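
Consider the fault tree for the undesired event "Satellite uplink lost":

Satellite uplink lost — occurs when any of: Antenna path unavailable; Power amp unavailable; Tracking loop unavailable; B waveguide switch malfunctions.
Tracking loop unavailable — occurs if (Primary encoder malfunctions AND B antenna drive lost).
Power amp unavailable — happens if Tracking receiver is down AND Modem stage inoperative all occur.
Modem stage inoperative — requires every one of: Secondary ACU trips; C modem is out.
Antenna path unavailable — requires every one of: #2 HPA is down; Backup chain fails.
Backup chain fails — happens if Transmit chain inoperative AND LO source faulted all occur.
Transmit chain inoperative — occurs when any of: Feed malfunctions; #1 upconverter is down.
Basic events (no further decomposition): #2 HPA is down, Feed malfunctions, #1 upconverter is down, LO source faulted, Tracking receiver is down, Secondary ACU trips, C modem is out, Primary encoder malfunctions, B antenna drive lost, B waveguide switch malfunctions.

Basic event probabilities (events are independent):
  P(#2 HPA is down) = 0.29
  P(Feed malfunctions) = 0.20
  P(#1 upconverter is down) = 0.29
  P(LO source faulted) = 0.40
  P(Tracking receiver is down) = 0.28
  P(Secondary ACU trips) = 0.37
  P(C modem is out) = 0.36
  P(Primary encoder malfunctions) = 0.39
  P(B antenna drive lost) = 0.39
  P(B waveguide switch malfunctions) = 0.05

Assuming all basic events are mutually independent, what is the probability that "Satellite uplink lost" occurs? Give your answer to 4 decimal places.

0.2634

P(Transmit chain inoperative) [OR] = 1 − (1−0.20) × (1−0.29) = 0.432000
P(Backup chain fails) [AND] = 0.432000 × 0.40 = 0.172800
P(Antenna path unavailable) [AND] = 0.29 × 0.172800 = 0.050112
P(Modem stage inoperative) [AND] = 0.37 × 0.36 = 0.133200
P(Power amp unavailable) [AND] = 0.28 × 0.133200 = 0.037296
P(Tracking loop unavailable) [AND] = 0.39 × 0.39 = 0.152100
P(Satellite uplink lost) [OR] = 1 − (1−0.050112) × (1−0.037296) × (1−0.152100) × (1−0.05) = 0.263397
Rounded to 4 decimal places: P(Satellite uplink lost) ≈ 0.2634.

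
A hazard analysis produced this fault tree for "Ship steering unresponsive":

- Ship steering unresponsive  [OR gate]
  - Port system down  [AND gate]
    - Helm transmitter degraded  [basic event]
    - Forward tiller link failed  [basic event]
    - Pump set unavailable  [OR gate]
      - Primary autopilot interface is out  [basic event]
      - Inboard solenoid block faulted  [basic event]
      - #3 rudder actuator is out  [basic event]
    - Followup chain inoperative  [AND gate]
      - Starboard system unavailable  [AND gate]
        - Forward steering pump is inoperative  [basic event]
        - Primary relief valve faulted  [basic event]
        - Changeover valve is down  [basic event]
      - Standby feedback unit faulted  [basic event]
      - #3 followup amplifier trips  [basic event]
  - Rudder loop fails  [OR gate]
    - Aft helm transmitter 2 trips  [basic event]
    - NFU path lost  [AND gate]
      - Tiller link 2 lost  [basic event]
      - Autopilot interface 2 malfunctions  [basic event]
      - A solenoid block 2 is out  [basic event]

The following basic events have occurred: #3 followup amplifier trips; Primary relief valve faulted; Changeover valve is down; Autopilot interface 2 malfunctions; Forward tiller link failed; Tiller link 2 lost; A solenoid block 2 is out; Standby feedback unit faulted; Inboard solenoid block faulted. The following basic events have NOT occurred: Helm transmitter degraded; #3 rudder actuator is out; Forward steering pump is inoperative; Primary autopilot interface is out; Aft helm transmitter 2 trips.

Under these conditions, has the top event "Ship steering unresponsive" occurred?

Pump set unavailable [OR]: Primary autopilot interface is out=not, Inboard solenoid block faulted=occurs, #3 rudder actuator is out=not → at least one input occurs → occurs.
Starboard system unavailable [AND]: Forward steering pump is inoperative=not, Primary relief valve faulted=occurs, Changeover valve is down=occurs → not all inputs occur → does not occur.
Followup chain inoperative [AND]: Starboard system unavailable=not, Standby feedback unit faulted=occurs, #3 followup amplifier trips=occurs → not all inputs occur → does not occur.
Port system down [AND]: Helm transmitter degraded=not, Forward tiller link failed=occurs, Pump set unavailable=occurs, Followup chain inoperative=not → not all inputs occur → does not occur.
NFU path lost [AND]: Tiller link 2 lost=occurs, Autopilot interface 2 malfunctions=occurs, A solenoid block 2 is out=occurs → all inputs occur → occurs.
Rudder loop fails [OR]: Aft helm transmitter 2 trips=not, NFU path lost=occurs → at least one input occurs → occurs.
Ship steering unresponsive [OR]: Port system down=not, Rudder loop fails=occurs → at least one input occurs → occurs.

Yes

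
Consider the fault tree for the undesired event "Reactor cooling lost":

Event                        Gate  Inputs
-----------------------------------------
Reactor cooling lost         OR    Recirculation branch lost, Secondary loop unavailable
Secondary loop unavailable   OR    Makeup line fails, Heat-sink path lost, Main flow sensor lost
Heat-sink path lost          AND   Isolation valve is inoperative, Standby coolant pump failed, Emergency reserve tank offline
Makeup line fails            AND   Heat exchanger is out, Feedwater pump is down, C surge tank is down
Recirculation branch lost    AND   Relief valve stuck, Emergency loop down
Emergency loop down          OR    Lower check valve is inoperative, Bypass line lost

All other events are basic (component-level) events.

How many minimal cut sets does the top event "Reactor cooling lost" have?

5

Emergency loop down [OR]: union of children's cut sets → 2 cut set(s).
Recirculation branch lost [AND]: one cut set from each child combined → 1 × 2 = 2 cut set(s).
Makeup line fails [AND]: one cut set from each child combined → 1 × 1 × 1 = 1 cut set(s).
Heat-sink path lost [AND]: one cut set from each child combined → 1 × 1 × 1 = 1 cut set(s).
Secondary loop unavailable [OR]: union of children's cut sets → 3 cut set(s).
Reactor cooling lost [OR]: union of children's cut sets → 5 cut set(s).
Minimal cut sets: {Lower check valve is inoperative, Relief valve stuck}; {Bypass line lost, Relief valve stuck}; {C surge tank is down, Feedwater pump is down, Heat exchanger is out}; {Emergency reserve tank offline, Isolation valve is inoperative, Standby coolant pump failed}; {Main flow sensor lost}.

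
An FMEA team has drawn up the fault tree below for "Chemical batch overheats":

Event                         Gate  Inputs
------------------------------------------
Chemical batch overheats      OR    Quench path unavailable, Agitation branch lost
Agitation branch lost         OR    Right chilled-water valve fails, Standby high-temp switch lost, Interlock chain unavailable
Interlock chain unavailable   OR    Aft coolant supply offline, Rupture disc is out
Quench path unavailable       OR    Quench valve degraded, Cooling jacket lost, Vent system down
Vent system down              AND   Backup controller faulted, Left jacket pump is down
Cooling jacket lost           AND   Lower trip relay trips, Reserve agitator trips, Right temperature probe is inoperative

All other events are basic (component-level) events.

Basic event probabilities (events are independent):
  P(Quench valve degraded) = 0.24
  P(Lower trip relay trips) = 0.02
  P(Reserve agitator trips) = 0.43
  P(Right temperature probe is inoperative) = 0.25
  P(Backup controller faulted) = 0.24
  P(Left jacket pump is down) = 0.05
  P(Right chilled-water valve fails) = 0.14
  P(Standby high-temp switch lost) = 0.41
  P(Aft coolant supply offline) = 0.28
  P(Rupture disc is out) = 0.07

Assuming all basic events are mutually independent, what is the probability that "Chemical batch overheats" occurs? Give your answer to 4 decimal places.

P(Cooling jacket lost) [AND] = 0.02 × 0.43 × 0.25 = 0.002150
P(Vent system down) [AND] = 0.24 × 0.05 = 0.012000
P(Quench path unavailable) [OR] = 1 − (1−0.24) × (1−0.002150) × (1−0.012000) = 0.250734
P(Interlock chain unavailable) [OR] = 1 − (1−0.28) × (1−0.07) = 0.330400
P(Agitation branch lost) [OR] = 1 − (1−0.14) × (1−0.41) × (1−0.330400) = 0.660245
P(Chemical batch overheats) [OR] = 1 − (1−0.250734) × (1−0.660245) = 0.745433
Rounded to 4 decimal places: P(Chemical batch overheats) ≈ 0.7454.

0.7454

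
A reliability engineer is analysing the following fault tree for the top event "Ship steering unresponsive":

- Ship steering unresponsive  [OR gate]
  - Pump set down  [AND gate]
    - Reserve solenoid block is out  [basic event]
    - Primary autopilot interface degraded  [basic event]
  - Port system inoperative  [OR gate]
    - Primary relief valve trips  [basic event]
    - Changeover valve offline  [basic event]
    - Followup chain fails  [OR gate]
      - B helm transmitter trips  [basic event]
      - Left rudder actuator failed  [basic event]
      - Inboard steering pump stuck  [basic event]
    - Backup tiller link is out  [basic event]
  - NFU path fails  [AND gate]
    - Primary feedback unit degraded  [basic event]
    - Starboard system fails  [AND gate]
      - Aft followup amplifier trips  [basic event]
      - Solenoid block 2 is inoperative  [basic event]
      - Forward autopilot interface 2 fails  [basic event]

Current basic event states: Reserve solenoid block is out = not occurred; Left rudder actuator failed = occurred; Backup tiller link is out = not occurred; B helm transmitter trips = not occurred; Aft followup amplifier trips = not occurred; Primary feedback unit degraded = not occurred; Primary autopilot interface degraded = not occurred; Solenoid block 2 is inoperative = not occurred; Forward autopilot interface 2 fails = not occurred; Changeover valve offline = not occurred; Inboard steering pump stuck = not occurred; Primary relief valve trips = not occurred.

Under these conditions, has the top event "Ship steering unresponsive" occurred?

Pump set down [AND]: Reserve solenoid block is out=not, Primary autopilot interface degraded=not → not all inputs occur → does not occur.
Followup chain fails [OR]: B helm transmitter trips=not, Left rudder actuator failed=occurs, Inboard steering pump stuck=not → at least one input occurs → occurs.
Port system inoperative [OR]: Primary relief valve trips=not, Changeover valve offline=not, Followup chain fails=occurs, Backup tiller link is out=not → at least one input occurs → occurs.
Starboard system fails [AND]: Aft followup amplifier trips=not, Solenoid block 2 is inoperative=not, Forward autopilot interface 2 fails=not → not all inputs occur → does not occur.
NFU path fails [AND]: Primary feedback unit degraded=not, Starboard system fails=not → not all inputs occur → does not occur.
Ship steering unresponsive [OR]: Pump set down=not, Port system inoperative=occurs, NFU path fails=not → at least one input occurs → occurs.

Yes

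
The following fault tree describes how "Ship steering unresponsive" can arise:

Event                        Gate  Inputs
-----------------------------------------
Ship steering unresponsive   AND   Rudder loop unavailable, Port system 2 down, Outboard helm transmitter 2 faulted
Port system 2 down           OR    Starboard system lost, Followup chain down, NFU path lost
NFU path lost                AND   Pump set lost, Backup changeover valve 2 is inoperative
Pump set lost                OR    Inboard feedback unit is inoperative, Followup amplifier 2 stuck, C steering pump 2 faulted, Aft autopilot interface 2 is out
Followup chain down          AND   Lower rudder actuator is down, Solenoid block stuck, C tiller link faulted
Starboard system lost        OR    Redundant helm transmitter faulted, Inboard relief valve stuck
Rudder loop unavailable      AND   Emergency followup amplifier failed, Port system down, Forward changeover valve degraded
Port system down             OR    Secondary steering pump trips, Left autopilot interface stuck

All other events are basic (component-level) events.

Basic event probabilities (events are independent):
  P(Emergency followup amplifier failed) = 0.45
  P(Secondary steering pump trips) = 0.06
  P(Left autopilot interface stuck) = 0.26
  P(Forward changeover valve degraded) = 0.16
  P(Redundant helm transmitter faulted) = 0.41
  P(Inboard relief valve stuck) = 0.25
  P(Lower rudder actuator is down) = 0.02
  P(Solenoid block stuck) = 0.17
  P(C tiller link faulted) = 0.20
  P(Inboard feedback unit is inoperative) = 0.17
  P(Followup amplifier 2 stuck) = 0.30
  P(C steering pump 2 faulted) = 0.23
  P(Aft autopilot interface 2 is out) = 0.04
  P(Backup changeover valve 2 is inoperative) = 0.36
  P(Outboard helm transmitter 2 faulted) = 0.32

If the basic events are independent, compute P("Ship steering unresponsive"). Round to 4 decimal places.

0.0045

P(Port system down) [OR] = 1 − (1−0.06) × (1−0.26) = 0.304400
P(Rudder loop unavailable) [AND] = 0.45 × 0.304400 × 0.16 = 0.021917
P(Starboard system lost) [OR] = 1 − (1−0.41) × (1−0.25) = 0.557500
P(Followup chain down) [AND] = 0.02 × 0.17 × 0.20 = 0.000680
P(Pump set lost) [OR] = 1 − (1−0.17) × (1−0.30) × (1−0.23) × (1−0.04) = 0.570525
P(NFU path lost) [AND] = 0.570525 × 0.36 = 0.205389
P(Port system 2 down) [OR] = 1 − (1−0.557500) × (1−0.000680) × (1−0.205389) = 0.648624
P(Ship steering unresponsive) [AND] = 0.021917 × 0.648624 × 0.32 = 0.004549
Rounded to 4 decimal places: P(Ship steering unresponsive) ≈ 0.0045.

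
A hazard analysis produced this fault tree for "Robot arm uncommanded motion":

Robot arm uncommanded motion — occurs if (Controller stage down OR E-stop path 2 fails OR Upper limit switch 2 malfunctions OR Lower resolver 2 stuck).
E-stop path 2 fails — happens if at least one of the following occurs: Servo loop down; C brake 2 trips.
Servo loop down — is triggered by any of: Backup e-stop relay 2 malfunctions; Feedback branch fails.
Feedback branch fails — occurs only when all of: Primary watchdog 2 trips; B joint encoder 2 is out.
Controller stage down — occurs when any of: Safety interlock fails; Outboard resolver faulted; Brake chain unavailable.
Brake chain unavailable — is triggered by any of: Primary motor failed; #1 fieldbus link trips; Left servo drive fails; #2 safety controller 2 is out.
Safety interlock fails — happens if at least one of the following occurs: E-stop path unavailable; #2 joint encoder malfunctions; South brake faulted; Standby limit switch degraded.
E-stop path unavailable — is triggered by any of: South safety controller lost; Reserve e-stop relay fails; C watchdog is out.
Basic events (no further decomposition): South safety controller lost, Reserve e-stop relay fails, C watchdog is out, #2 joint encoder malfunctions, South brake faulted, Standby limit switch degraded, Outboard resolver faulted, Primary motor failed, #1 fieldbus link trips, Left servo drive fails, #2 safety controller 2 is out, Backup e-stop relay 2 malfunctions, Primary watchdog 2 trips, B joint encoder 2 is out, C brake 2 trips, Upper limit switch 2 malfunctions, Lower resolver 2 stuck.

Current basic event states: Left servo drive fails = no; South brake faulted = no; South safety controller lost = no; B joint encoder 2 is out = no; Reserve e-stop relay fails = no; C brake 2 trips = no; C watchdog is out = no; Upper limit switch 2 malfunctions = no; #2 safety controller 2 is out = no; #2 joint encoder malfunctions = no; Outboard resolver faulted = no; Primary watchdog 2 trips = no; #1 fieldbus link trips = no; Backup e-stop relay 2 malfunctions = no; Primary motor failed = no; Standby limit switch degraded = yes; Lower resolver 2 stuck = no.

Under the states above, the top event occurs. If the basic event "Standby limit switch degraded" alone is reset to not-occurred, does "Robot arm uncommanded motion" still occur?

No

Counterfactual: set "Standby limit switch degraded" to not occurred.
E-stop path unavailable [OR]: South safety controller lost=not, Reserve e-stop relay fails=not, C watchdog is out=not → no input occurs → does not occur.
Safety interlock fails [OR]: E-stop path unavailable=not, #2 joint encoder malfunctions=not, South brake faulted=not, Standby limit switch degraded=not → no input occurs → does not occur.
Brake chain unavailable [OR]: Primary motor failed=not, #1 fieldbus link trips=not, Left servo drive fails=not, #2 safety controller 2 is out=not → no input occurs → does not occur.
Controller stage down [OR]: Safety interlock fails=not, Outboard resolver faulted=not, Brake chain unavailable=not → no input occurs → does not occur.
Feedback branch fails [AND]: Primary watchdog 2 trips=not, B joint encoder 2 is out=not → not all inputs occur → does not occur.
Servo loop down [OR]: Backup e-stop relay 2 malfunctions=not, Feedback branch fails=not → no input occurs → does not occur.
E-stop path 2 fails [OR]: Servo loop down=not, C brake 2 trips=not → no input occurs → does not occur.
Robot arm uncommanded motion [OR]: Controller stage down=not, E-stop path 2 fails=not, Upper limit switch 2 malfunctions=not, Lower resolver 2 stuck=not → no input occurs → does not occur.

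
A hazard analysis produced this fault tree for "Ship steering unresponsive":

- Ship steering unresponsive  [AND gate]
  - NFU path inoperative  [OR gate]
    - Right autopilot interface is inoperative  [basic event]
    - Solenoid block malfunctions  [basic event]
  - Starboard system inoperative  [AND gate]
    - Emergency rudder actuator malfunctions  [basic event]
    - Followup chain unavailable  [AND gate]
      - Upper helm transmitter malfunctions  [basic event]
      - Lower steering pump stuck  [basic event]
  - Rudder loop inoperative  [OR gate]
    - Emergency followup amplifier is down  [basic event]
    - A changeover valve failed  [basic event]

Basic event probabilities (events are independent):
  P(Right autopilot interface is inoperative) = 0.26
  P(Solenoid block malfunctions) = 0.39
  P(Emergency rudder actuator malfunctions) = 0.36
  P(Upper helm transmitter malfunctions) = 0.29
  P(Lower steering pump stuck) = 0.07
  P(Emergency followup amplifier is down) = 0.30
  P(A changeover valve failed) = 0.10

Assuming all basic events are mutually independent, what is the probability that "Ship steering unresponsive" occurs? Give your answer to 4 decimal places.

P(NFU path inoperative) [OR] = 1 − (1−0.26) × (1−0.39) = 0.548600
P(Followup chain unavailable) [AND] = 0.29 × 0.07 = 0.020300
P(Starboard system inoperative) [AND] = 0.36 × 0.020300 = 0.007308
P(Rudder loop inoperative) [OR] = 1 − (1−0.30) × (1−0.10) = 0.370000
P(Ship steering unresponsive) [AND] = 0.548600 × 0.007308 × 0.370000 = 0.001483
Rounded to 4 decimal places: P(Ship steering unresponsive) ≈ 0.0015.

0.0015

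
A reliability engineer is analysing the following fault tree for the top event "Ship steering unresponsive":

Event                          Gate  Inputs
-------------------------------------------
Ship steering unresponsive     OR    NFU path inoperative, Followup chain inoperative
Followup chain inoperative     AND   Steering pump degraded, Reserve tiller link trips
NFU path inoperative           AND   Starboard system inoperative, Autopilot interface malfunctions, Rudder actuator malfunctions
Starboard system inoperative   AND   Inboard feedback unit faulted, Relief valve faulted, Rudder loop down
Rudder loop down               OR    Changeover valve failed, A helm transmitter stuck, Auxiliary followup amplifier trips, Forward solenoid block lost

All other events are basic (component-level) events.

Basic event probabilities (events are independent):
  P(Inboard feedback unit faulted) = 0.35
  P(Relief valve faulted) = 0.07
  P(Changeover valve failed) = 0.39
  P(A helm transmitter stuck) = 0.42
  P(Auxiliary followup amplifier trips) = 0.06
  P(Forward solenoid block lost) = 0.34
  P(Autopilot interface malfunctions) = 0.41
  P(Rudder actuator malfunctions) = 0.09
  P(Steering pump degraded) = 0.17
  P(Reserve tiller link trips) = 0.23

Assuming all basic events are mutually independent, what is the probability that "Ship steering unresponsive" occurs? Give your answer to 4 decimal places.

0.0398

P(Rudder loop down) [OR] = 1 − (1−0.39) × (1−0.42) × (1−0.06) × (1−0.34) = 0.780502
P(Starboard system inoperative) [AND] = 0.35 × 0.07 × 0.780502 = 0.019122
P(NFU path inoperative) [AND] = 0.019122 × 0.41 × 0.09 = 0.000706
P(Followup chain inoperative) [AND] = 0.17 × 0.23 = 0.039100
P(Ship steering unresponsive) [OR] = 1 − (1−0.000706) × (1−0.039100) = 0.039778
Rounded to 4 decimal places: P(Ship steering unresponsive) ≈ 0.0398.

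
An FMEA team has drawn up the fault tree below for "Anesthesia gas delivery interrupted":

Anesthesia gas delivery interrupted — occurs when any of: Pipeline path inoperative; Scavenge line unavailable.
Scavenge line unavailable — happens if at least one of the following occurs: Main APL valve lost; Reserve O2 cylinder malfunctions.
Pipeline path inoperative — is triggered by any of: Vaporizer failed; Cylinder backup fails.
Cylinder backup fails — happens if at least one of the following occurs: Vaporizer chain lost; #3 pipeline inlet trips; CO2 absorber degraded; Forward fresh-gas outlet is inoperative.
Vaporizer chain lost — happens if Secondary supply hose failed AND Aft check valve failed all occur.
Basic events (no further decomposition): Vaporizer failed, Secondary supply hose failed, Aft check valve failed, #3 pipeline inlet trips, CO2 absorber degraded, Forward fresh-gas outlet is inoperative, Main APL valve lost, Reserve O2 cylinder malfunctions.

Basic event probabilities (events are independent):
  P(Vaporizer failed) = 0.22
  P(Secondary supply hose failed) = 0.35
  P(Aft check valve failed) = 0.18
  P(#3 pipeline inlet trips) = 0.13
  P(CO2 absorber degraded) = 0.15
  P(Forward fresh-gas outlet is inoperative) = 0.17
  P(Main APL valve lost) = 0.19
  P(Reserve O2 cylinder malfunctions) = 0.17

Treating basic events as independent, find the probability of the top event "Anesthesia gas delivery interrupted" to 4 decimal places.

P(Vaporizer chain lost) [AND] = 0.35 × 0.18 = 0.063000
P(Cylinder backup fails) [OR] = 1 − (1−0.063000) × (1−0.13) × (1−0.15) × (1−0.17) = 0.424883
P(Pipeline path inoperative) [OR] = 1 − (1−0.22) × (1−0.424883) = 0.551409
P(Scavenge line unavailable) [OR] = 1 − (1−0.19) × (1−0.17) = 0.327700
P(Anesthesia gas delivery interrupted) [OR] = 1 − (1−0.551409) × (1−0.327700) = 0.698412
Rounded to 4 decimal places: P(Anesthesia gas delivery interrupted) ≈ 0.6984.

0.6984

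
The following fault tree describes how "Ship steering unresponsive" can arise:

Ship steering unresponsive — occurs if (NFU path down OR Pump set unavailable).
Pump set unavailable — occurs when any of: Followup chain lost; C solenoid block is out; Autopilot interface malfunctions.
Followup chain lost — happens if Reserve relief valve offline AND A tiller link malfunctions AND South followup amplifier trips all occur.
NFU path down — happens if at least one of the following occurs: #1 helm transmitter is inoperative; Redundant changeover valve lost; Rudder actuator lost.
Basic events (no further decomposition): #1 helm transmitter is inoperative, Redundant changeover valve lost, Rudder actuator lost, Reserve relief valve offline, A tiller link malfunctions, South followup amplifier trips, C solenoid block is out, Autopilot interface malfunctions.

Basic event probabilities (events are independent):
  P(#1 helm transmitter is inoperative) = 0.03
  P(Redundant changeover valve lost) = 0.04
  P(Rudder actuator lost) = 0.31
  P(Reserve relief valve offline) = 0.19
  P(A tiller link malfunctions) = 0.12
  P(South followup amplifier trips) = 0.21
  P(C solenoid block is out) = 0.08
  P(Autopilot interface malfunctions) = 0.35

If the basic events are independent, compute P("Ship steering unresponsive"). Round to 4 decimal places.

P(NFU path down) [OR] = 1 − (1−0.03) × (1−0.04) × (1−0.31) = 0.357472
P(Followup chain lost) [AND] = 0.19 × 0.12 × 0.21 = 0.004788
P(Pump set unavailable) [OR] = 1 − (1−0.004788) × (1−0.08) × (1−0.35) = 0.404863
P(Ship steering unresponsive) [OR] = 1 − (1−0.357472) × (1−0.404863) = 0.617608
Rounded to 4 decimal places: P(Ship steering unresponsive) ≈ 0.6176.

0.6176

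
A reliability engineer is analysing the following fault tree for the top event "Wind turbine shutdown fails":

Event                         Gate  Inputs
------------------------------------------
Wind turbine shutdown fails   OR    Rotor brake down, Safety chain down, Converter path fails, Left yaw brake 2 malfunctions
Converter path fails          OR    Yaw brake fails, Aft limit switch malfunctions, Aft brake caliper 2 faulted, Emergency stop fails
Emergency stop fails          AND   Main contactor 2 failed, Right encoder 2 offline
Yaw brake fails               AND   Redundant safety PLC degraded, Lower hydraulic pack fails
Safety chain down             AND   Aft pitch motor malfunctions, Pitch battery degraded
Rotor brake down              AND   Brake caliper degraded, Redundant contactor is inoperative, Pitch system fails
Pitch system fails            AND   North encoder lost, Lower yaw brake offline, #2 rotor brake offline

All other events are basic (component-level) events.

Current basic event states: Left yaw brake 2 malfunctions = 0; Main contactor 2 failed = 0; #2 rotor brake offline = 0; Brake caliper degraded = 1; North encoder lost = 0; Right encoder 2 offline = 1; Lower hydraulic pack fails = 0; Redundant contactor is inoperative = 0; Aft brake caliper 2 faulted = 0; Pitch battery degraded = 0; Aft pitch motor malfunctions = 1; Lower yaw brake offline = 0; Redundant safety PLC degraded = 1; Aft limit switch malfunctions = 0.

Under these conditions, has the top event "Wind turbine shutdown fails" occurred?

Pitch system fails [AND]: North encoder lost=not, Lower yaw brake offline=not, #2 rotor brake offline=not → not all inputs occur → does not occur.
Rotor brake down [AND]: Brake caliper degraded=occurs, Redundant contactor is inoperative=not, Pitch system fails=not → not all inputs occur → does not occur.
Safety chain down [AND]: Aft pitch motor malfunctions=occurs, Pitch battery degraded=not → not all inputs occur → does not occur.
Yaw brake fails [AND]: Redundant safety PLC degraded=occurs, Lower hydraulic pack fails=not → not all inputs occur → does not occur.
Emergency stop fails [AND]: Main contactor 2 failed=not, Right encoder 2 offline=occurs → not all inputs occur → does not occur.
Converter path fails [OR]: Yaw brake fails=not, Aft limit switch malfunctions=not, Aft brake caliper 2 faulted=not, Emergency stop fails=not → no input occurs → does not occur.
Wind turbine shutdown fails [OR]: Rotor brake down=not, Safety chain down=not, Converter path fails=not, Left yaw brake 2 malfunctions=not → no input occurs → does not occur.

No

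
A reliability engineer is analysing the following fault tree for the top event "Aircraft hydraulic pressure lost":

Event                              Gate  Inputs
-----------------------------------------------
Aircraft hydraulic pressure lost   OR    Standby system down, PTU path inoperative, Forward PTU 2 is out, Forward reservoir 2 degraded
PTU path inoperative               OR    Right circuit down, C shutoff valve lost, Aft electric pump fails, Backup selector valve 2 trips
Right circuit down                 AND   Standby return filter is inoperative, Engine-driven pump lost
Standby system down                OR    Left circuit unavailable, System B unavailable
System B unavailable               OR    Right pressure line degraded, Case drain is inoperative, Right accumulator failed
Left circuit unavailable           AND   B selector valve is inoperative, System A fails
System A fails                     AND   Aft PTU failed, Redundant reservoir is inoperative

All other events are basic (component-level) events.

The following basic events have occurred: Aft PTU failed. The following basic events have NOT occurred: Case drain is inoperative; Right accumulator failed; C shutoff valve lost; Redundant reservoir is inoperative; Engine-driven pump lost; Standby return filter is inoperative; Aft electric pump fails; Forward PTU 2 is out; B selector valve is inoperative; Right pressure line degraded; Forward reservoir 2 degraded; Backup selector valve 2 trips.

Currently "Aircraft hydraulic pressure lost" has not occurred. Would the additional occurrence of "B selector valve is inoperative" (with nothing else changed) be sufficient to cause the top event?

No

Counterfactual: set "B selector valve is inoperative" to occurred.
System A fails [AND]: Aft PTU failed=occurs, Redundant reservoir is inoperative=not → not all inputs occur → does not occur.
Left circuit unavailable [AND]: B selector valve is inoperative=occurs, System A fails=not → not all inputs occur → does not occur.
System B unavailable [OR]: Right pressure line degraded=not, Case drain is inoperative=not, Right accumulator failed=not → no input occurs → does not occur.
Standby system down [OR]: Left circuit unavailable=not, System B unavailable=not → no input occurs → does not occur.
Right circuit down [AND]: Standby return filter is inoperative=not, Engine-driven pump lost=not → not all inputs occur → does not occur.
PTU path inoperative [OR]: Right circuit down=not, C shutoff valve lost=not, Aft electric pump fails=not, Backup selector valve 2 trips=not → no input occurs → does not occur.
Aircraft hydraulic pressure lost [OR]: Standby system down=not, PTU path inoperative=not, Forward PTU 2 is out=not, Forward reservoir 2 degraded=not → no input occurs → does not occur.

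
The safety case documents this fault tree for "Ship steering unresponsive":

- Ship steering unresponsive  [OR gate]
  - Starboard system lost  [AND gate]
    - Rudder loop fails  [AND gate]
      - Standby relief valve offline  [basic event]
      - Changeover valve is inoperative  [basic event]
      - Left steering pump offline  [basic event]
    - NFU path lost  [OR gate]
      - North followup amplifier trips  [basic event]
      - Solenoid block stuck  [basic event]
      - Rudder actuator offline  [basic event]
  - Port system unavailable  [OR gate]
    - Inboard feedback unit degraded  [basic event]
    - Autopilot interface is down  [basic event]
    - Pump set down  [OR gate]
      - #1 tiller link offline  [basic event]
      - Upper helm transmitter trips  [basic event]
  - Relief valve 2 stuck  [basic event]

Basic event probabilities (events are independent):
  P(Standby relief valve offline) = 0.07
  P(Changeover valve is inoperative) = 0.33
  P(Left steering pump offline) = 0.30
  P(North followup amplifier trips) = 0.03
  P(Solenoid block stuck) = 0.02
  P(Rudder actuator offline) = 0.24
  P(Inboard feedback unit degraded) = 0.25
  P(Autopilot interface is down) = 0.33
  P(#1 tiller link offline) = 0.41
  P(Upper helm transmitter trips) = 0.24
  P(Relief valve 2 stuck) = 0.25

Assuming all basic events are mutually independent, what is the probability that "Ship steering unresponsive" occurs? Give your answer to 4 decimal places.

0.8313

P(Rudder loop fails) [AND] = 0.07 × 0.33 × 0.30 = 0.006930
P(NFU path lost) [OR] = 1 − (1−0.03) × (1−0.02) × (1−0.24) = 0.277544
P(Starboard system lost) [AND] = 0.006930 × 0.277544 = 0.001923
P(Pump set down) [OR] = 1 − (1−0.41) × (1−0.24) = 0.551600
P(Port system unavailable) [OR] = 1 − (1−0.25) × (1−0.33) × (1−0.551600) = 0.774679
P(Ship steering unresponsive) [OR] = 1 − (1−0.001923) × (1−0.774679) × (1−0.25) = 0.831334
Rounded to 4 decimal places: P(Ship steering unresponsive) ≈ 0.8313.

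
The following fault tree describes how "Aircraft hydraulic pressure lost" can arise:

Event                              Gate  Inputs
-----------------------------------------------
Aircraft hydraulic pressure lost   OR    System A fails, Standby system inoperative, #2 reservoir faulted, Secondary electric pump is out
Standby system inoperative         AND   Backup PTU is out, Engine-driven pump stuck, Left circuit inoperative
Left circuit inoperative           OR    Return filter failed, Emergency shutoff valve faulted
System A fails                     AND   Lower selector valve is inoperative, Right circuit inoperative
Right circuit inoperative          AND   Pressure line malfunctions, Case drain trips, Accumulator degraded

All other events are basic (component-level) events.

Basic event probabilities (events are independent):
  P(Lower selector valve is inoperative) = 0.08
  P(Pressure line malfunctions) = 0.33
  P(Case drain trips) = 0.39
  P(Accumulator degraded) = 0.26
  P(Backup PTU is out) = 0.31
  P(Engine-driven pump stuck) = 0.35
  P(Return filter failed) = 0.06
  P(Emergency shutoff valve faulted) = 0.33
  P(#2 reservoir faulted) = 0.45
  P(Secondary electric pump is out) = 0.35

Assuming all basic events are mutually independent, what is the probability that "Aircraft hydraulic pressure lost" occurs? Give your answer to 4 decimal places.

P(Right circuit inoperative) [AND] = 0.33 × 0.39 × 0.26 = 0.033462
P(System A fails) [AND] = 0.08 × 0.033462 = 0.002677
P(Left circuit inoperative) [OR] = 1 − (1−0.06) × (1−0.33) = 0.370200
P(Standby system inoperative) [AND] = 0.31 × 0.35 × 0.370200 = 0.040167
P(Aircraft hydraulic pressure lost) [OR] = 1 − (1−0.002677) × (1−0.040167) × (1−0.45) × (1−0.35) = 0.657778
Rounded to 4 decimal places: P(Aircraft hydraulic pressure lost) ≈ 0.6578.

0.6578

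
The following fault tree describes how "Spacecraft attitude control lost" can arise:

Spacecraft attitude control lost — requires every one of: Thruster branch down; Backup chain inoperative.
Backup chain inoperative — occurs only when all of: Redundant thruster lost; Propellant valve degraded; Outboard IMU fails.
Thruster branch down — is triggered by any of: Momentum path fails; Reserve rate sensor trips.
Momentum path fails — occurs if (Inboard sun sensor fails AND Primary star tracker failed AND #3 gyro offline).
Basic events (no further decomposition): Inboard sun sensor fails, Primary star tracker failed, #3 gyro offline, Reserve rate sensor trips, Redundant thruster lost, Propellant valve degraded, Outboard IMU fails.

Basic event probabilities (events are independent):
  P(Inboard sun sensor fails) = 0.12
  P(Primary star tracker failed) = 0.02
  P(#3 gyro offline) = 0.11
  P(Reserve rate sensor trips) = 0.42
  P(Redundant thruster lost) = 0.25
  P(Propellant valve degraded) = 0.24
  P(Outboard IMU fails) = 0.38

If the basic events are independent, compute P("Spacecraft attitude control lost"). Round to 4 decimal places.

0.0096

P(Momentum path fails) [AND] = 0.12 × 0.02 × 0.11 = 0.000264
P(Thruster branch down) [OR] = 1 − (1−0.000264) × (1−0.42) = 0.420153
P(Backup chain inoperative) [AND] = 0.25 × 0.24 × 0.38 = 0.022800
P(Spacecraft attitude control lost) [AND] = 0.420153 × 0.022800 = 0.009579
Rounded to 4 decimal places: P(Spacecraft attitude control lost) ≈ 0.0096.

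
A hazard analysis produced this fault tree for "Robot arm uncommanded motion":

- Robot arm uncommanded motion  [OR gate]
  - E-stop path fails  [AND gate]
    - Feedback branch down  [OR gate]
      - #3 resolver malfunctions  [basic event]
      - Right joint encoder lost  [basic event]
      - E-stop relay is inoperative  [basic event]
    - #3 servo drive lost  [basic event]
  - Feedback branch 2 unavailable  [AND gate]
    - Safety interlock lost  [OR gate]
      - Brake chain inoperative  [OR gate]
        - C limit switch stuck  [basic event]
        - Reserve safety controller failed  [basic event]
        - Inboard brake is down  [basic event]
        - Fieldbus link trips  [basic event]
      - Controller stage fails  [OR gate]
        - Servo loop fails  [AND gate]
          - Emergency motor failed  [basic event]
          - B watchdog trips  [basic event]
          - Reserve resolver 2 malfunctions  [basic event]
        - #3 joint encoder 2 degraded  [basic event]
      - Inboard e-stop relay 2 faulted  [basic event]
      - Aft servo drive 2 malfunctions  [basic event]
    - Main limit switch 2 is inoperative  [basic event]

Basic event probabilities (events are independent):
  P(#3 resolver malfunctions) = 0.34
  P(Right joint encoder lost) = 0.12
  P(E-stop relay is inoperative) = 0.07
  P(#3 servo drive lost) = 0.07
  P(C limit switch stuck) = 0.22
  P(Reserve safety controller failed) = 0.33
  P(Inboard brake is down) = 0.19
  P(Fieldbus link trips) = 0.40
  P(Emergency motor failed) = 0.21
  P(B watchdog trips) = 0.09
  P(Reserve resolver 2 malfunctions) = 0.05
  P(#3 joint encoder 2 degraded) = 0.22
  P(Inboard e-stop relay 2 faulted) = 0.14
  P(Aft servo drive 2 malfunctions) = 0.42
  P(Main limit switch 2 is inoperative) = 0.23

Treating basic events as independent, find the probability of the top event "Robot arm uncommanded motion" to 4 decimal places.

0.2328

P(Feedback branch down) [OR] = 1 − (1−0.34) × (1−0.12) × (1−0.07) = 0.459856
P(E-stop path fails) [AND] = 0.459856 × 0.07 = 0.032190
P(Brake chain inoperative) [OR] = 1 − (1−0.22) × (1−0.33) × (1−0.19) × (1−0.40) = 0.746016
P(Servo loop fails) [AND] = 0.21 × 0.09 × 0.05 = 0.000945
P(Controller stage fails) [OR] = 1 − (1−0.000945) × (1−0.22) = 0.220737
P(Safety interlock lost) [OR] = 1 − (1−0.746016) × (1−0.220737) × (1−0.14) × (1−0.42) = 0.901277
P(Feedback branch 2 unavailable) [AND] = 0.901277 × 0.23 = 0.207294
P(Robot arm uncommanded motion) [OR] = 1 − (1−0.032190) × (1−0.207294) = 0.232811
Rounded to 4 decimal places: P(Robot arm uncommanded motion) ≈ 0.2328.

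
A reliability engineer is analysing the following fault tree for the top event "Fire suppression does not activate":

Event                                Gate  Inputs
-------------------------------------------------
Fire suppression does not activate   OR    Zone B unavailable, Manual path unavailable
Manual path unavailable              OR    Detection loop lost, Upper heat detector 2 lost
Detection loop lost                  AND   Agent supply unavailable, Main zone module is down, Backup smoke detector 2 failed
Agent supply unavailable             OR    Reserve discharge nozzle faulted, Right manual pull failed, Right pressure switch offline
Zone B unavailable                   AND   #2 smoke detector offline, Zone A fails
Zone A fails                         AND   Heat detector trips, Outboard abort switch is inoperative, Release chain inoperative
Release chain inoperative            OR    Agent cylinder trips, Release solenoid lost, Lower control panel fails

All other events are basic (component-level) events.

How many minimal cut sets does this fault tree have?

Release chain inoperative [OR]: union of children's cut sets → 3 cut set(s).
Zone A fails [AND]: one cut set from each child combined → 1 × 1 × 3 = 3 cut set(s).
Zone B unavailable [AND]: one cut set from each child combined → 1 × 3 = 3 cut set(s).
Agent supply unavailable [OR]: union of children's cut sets → 3 cut set(s).
Detection loop lost [AND]: one cut set from each child combined → 3 × 1 × 1 = 3 cut set(s).
Manual path unavailable [OR]: union of children's cut sets → 4 cut set(s).
Fire suppression does not activate [OR]: union of children's cut sets → 7 cut set(s).
Minimal cut sets: {#2 smoke detector offline, Agent cylinder trips, Heat detector trips, Outboard abort switch is inoperative}; {#2 smoke detector offline, Heat detector trips, Outboard abort switch is inoperative, Release solenoid lost}; {#2 smoke detector offline, Heat detector trips, Lower control panel fails, Outboard abort switch is inoperative}; {Backup smoke detector 2 failed, Main zone module is down, Reserve discharge nozzle faulted}; {Backup smoke detector 2 failed, Main zone module is down, Right manual pull failed}; {Backup smoke detector 2 failed, Main zone module is down, Right pressure switch offline}; {Upper heat detector 2 lost}.

7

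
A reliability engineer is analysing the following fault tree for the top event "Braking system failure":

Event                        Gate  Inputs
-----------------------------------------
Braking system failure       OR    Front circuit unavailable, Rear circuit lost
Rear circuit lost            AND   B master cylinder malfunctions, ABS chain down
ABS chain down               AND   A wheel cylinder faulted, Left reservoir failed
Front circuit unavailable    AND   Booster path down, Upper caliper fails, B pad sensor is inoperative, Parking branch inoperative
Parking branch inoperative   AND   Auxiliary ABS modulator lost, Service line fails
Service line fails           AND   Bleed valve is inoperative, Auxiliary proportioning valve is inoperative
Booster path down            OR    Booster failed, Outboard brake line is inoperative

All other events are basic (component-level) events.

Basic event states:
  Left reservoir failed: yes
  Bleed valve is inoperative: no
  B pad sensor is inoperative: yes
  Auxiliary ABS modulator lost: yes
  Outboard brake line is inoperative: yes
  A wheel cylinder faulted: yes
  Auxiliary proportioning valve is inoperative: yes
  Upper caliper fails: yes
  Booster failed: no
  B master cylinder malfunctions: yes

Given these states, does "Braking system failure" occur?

Yes

Booster path down [OR]: Booster failed=not, Outboard brake line is inoperative=occurs → at least one input occurs → occurs.
Service line fails [AND]: Bleed valve is inoperative=not, Auxiliary proportioning valve is inoperative=occurs → not all inputs occur → does not occur.
Parking branch inoperative [AND]: Auxiliary ABS modulator lost=occurs, Service line fails=not → not all inputs occur → does not occur.
Front circuit unavailable [AND]: Booster path down=occurs, Upper caliper fails=occurs, B pad sensor is inoperative=occurs, Parking branch inoperative=not → not all inputs occur → does not occur.
ABS chain down [AND]: A wheel cylinder faulted=occurs, Left reservoir failed=occurs → all inputs occur → occurs.
Rear circuit lost [AND]: B master cylinder malfunctions=occurs, ABS chain down=occurs → all inputs occur → occurs.
Braking system failure [OR]: Front circuit unavailable=not, Rear circuit lost=occurs → at least one input occurs → occurs.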